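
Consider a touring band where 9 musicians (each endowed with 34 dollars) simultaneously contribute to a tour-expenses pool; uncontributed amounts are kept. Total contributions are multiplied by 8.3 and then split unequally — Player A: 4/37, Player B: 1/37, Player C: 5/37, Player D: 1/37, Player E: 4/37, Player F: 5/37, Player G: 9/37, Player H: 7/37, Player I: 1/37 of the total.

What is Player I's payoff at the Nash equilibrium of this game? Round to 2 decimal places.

64.51 dollars

Each unit j contributes comes back to j as 8.3 × (j's share), so j prefers to contribute only if that share exceeds 1/8.3 = 0.1205; otherwise keeping the unit dominates.
Player C, Player F, Player G and Player H clear that bar, contributing 34 each; the remaining 5 contribute 0. Total contributed: 136.
Player I keeps 34 and receives 8.3 × 136 × 1/37 = 30.51 from the tour-expenses pool, for a payoff of 64.51.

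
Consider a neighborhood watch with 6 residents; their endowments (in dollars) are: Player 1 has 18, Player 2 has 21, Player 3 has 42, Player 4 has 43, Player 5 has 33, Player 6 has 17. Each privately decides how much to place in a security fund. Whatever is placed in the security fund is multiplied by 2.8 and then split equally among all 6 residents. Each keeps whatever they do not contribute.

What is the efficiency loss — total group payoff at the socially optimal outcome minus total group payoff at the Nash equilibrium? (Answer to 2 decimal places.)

The private return per contributed unit is 2.8/6 = 0.4667 < 1 for every player regardless of endowment, so the Nash equilibrium is zero contribution and the group total is Σ E_j = 18 + 21 + 42 + 43 + 33 + 17 = 174.
Each contributed unit returns 2.800 to the group, so the social optimum is full contribution by everyone: group total = 2.800 × 174 = 487.20.
Efficiency loss = (2.800 − 1) × 174 = 313.20.

313.20 dollars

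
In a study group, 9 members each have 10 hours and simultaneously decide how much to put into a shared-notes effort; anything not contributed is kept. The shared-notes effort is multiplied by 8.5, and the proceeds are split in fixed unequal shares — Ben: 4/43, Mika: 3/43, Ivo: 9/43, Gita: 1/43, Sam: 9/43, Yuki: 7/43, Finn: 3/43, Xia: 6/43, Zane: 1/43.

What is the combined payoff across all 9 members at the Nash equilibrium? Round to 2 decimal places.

For player j, contributing a unit is worthwhile iff 8.5 × (j's share) ≥ 1, i.e. iff j's share is at least 0.1176.
Ivo, Sam, Yuki and Xia are above the threshold, contributing 10 each; the remaining 5 contribute 0. Total contributed: 40.
The shared-notes effort pays out 8.5 × 40 = 340.00 in total (split across the unequal shares, but the aggregate is all that matters for the group sum).
The 5 free-riders keep 10 each, adding 50. Group total = 50 + 340.00 = 390.00.

390.00 hours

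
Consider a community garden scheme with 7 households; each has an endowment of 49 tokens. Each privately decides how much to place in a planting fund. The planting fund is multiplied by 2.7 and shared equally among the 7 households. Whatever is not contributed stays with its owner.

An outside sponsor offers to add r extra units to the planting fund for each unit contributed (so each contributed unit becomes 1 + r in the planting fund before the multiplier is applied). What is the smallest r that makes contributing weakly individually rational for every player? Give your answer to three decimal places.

With matching at rate r, one contributed unit becomes (1 + r) in the planting fund and returns 2.7 × (1 + r) / 7 to the contributor.
Setting this equal to 1: 1 + r = 7/2.7 = 2.5926.
So the minimum matching rate is r = 2.5926 − 1 = 1.593.

1.593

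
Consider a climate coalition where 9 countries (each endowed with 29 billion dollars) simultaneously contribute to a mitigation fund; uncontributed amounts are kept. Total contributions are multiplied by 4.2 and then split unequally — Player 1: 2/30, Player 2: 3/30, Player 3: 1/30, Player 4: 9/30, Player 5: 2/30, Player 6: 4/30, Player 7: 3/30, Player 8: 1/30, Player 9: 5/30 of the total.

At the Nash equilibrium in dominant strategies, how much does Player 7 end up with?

41.18 billion dollars

Player j's private return per contributed unit is 4.2 × (j's share). Contributing is weakly dominant for j when that share is at least 1/4.2 = 0.2381, and contributing 0 is dominant otherwise.
Only Player 4 (9/30) clears that bar, contributing 29; the remaining 8 contribute 0. Total contributed: 29.
Player 7 keeps 29 and receives 4.2 × 29 × 3/30 = 12.18 from the mitigation fund, for a payoff of 41.18.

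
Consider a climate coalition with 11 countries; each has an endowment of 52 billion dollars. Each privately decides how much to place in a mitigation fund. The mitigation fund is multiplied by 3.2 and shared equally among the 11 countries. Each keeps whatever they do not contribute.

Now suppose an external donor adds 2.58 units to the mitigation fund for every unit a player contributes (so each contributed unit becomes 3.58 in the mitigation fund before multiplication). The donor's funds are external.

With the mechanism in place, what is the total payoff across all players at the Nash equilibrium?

With the mechanism, a contributed unit returns 3.2 × 3.58 / 11 = 1.0415 per unit of net cost to the contributor — now above 1 — so contributing fully is weakly dominant for every player.
At the Nash equilibrium everyone contributes 52. Group total payoff = 3.2 × 3.58 × 572 = 6552.83.

6552.83 billion dollars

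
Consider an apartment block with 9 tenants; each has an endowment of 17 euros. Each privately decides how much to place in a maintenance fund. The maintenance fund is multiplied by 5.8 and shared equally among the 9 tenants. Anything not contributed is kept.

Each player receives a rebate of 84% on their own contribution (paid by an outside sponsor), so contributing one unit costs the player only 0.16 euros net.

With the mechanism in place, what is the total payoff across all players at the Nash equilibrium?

1015.92 euros

With the mechanism, a contributed unit returns (5.8/9) / 0.16 = 4.0278 per unit of net cost to the contributor — now above 1 — so contributing fully is weakly dominant for every player.
So the Nash equilibrium is full contribution by all 9; the group earns 9 × (17 × 0.84 + 5.8 × 17) = 1015.92.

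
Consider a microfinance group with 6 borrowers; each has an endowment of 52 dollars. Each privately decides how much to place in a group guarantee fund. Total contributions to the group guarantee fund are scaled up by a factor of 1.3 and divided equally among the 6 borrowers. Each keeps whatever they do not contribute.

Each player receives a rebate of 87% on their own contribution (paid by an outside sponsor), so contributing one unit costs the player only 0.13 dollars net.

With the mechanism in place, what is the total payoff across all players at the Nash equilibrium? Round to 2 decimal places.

With the mechanism, a contributed unit returns (1.3/6) / 0.13 = 1.6667 per unit of net cost to the contributor — now above 1 — so contributing fully is weakly dominant for every player.
So the Nash equilibrium is full contribution by all 6; the group earns 6 × (52 × 0.87 + 1.3 × 52) = 677.04.

677.04 dollars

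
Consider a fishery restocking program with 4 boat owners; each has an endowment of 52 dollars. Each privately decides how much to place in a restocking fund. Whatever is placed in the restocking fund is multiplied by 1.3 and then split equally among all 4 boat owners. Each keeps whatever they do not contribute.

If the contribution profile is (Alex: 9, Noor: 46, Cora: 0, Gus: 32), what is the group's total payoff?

234.10 dollars

Total contributed: 9 + 46 + 0 + 32 = 87; total kept: 4 × 52 − 87 = 121.
The restocking fund pays out 1.3 × 87 = 113.10 in aggregate.
Group total = 121 + 113.10 = 234.10.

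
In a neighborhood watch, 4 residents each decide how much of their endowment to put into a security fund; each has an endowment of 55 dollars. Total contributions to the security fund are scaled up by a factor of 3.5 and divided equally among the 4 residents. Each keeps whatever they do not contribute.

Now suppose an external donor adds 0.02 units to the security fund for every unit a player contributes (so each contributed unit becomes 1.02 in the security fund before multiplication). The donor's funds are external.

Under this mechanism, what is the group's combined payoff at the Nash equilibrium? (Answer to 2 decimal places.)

Even with the mechanism, each unit contributed returns only 3.5 × 1.02 / 4 = 0.8925 per unit of net cost, so contributing nothing is still dominant.
Everyone keeps their endowment and the group total is 4 × 55 = 220.

220.00 dollars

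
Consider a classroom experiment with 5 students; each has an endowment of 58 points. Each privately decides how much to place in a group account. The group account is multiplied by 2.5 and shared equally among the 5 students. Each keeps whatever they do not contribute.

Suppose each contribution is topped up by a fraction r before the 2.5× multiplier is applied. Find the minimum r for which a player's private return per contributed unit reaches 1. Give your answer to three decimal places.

With matching at rate r, one contributed unit becomes (1 + r) in the group account and returns 2.5 × (1 + r) / 5 to the contributor.
Setting this equal to 1: 1 + r = 5/2.5 = 2.0000.
So the minimum matching rate is r = 2.0000 − 1 = 1.000.

1.000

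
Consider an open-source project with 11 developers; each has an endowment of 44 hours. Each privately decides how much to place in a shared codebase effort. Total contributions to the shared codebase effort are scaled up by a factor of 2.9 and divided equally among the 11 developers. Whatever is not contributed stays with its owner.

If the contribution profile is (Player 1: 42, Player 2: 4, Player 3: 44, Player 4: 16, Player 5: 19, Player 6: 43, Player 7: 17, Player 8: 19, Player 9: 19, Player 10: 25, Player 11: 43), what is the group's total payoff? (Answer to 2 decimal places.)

Total contributed: 42 + 4 + 44 + 16 + 19 + 43 + 17 + 19 + 19 + 25 + 43 = 291; total kept: 11 × 44 − 291 = 193.
The shared codebase effort pays out 2.9 × 291 = 843.90 in aggregate.
Group total = 193 + 843.90 = 1036.90.

1036.90 hours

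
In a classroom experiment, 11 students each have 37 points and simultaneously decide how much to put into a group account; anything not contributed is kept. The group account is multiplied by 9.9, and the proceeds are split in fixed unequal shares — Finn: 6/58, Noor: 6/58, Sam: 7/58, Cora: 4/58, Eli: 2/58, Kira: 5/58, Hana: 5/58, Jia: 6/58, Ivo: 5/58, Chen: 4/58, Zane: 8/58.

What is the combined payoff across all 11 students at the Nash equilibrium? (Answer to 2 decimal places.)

A player with share s gets back 9.9·s per unit contributed, so full contribution is dominant for anyone with s > 1/9.9 = 0.1010 and zero contribution is dominant for anyone below.
The shares above 0.1010 belong to Finn, Noor, Sam, Jia and Zane, contributing 37 each; the remaining 6 contribute 0. Total contributed: 185.
The group account pays out 9.9 × 185 = 1831.50 in total (split across the unequal shares, but the aggregate is all that matters for the group sum).
The 6 free-riders keep 37 each, adding 222. Group total = 222 + 1831.50 = 2053.50.

2053.50 points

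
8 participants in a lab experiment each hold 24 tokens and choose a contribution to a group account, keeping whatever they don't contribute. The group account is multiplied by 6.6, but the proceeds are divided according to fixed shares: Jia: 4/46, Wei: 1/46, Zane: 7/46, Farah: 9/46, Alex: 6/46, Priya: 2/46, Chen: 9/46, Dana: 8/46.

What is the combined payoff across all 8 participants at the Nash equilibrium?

729.60 tokens

Each unit j contributes comes back to j as 6.6 × (j's share), so j prefers to contribute only if that share exceeds 1/6.6 = 0.1515; otherwise keeping the unit dominates.
The shares above 0.1515 belong to Zane, Farah, Chen and Dana, contributing 24 each; the remaining 4 contribute 0. Total contributed: 96.
The group account pays out 6.6 × 96 = 633.60 in total (split across the unequal shares, but the aggregate is all that matters for the group sum).
The 4 free-riders keep 24 each, adding 96. Group total = 96 + 633.60 = 729.60.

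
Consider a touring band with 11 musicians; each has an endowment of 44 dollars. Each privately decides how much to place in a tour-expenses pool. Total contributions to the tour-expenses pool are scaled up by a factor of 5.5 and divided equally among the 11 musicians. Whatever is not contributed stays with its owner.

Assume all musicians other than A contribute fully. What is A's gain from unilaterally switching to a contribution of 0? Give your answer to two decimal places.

22.00 dollars

Switching from a contribution of 44 to 0 lets A keep an extra 44 dollars, but lowers the tour-expenses pool by 44, which costs A their own share of that drop: 5.5/11 × 44 = 22.00.
Net gain = 44 − 22.00 = 22.00. The private return per contributed unit (0.5000) is below 1, so free-riding is indeed the best response regardless of what the others do.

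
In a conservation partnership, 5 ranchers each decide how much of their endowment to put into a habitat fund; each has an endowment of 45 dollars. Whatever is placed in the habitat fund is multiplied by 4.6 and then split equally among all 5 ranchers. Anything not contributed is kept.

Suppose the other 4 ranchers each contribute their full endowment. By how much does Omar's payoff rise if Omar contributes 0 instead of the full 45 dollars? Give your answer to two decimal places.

Switching from a contribution of 45 to 0 lets Omar keep an extra 45 dollars, but lowers the habitat fund by 45, which costs Omar their own share of that drop: 4.6/5 × 45 = 41.40.
Net gain = 45 − 41.40 = 3.60. The private return per contributed unit (0.9200) is below 1, so free-riding is indeed the best response regardless of what the others do.

3.60 dollars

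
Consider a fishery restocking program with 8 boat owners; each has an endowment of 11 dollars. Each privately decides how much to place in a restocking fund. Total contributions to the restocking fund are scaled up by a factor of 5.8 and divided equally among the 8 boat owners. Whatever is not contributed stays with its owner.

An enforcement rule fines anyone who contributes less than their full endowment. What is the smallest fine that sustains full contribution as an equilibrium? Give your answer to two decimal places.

Given the others contribute fully, the best deviation is to contribute 0 (any partial contribution still incurs the fine and gives up units whose private return 0.7250 is below 1).
Deviating from 11 to 0 saves 11 dollars but forfeits the deviator's share of the drop in the restocking fund: 5.8/8 × 11 = 7.97.
So the deviation gain is 11 − 7.97 = 3.03, and the fine must be at least 3.03 dollars to wipe it out.

3.03 dollars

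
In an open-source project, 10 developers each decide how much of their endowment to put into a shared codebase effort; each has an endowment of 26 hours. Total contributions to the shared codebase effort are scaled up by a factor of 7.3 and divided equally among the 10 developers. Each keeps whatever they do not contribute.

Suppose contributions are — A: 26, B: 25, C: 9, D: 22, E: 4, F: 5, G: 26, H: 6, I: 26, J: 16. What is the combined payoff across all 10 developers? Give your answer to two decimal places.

Total contributed: 26 + 25 + 9 + 22 + 4 + 5 + 26 + 6 + 26 + 16 = 165; total kept: 10 × 26 − 165 = 95.
The shared codebase effort pays out 7.3 × 165 = 1204.50 in aggregate.
Group total = 95 + 1204.50 = 1299.50.

1299.50 hours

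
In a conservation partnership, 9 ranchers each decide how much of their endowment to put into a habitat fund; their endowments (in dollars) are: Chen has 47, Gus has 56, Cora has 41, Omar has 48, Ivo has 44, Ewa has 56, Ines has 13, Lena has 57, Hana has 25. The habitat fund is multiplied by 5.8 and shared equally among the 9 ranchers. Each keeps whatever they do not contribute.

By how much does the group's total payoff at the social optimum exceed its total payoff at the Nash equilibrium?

1857.60 dollars

The private return per contributed unit is 5.8/9 = 0.6444 < 1 for every player regardless of endowment, so the Nash equilibrium is zero contribution and the group total is Σ E_j = 47 + 56 + 41 + 48 + 44 + 56 + 13 + 57 + 25 = 387.
Each contributed unit returns 5.800 to the group, so the social optimum is full contribution by everyone: group total = 5.800 × 387 = 2244.60.
Efficiency loss = (5.800 − 1) × 387 = 1857.60.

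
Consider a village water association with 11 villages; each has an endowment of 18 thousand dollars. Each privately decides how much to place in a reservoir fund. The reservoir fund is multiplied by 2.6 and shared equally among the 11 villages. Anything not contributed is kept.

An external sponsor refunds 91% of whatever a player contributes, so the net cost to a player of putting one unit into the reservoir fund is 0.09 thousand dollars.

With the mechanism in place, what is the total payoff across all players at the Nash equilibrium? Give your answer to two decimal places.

The effective private return per unit is now (2.6/11) / 0.09 = 2.6263 > 1, so every player's dominant strategy flips to full contribution.
So the Nash equilibrium is full contribution by all 11; the group earns 11 × (18 × 0.91 + 2.6 × 18) = 694.98.

694.98 thousand dollars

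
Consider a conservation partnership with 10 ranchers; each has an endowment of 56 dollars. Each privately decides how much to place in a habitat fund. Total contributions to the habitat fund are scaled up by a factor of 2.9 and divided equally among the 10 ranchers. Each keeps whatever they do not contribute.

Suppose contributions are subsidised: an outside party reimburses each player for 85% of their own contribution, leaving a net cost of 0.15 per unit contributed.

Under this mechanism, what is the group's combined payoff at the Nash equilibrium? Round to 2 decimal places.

2100.00 dollars

Under the mechanism each unit contributed yields (2.9/10) / 0.15 = 1.9333 back to its contributor per unit of net cost, which exceeds 1, making full contribution the dominant choice for everyone.
At the Nash equilibrium everyone contributes 56. Group total payoff = 10 × (56 × 0.85 + 2.9 × 56) = 2100.00.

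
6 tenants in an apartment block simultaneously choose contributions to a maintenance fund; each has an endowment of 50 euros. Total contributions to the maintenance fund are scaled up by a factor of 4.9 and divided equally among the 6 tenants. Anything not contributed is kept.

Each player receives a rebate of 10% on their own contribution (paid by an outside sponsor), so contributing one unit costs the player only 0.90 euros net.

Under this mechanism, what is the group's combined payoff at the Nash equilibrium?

Even with the mechanism, each unit contributed returns only (4.9/6) / 0.90 = 0.9074 per unit of net cost, so contributing nothing is still dominant.
Everyone keeps their endowment and the group total is 6 × 50 = 300.

300.00 euros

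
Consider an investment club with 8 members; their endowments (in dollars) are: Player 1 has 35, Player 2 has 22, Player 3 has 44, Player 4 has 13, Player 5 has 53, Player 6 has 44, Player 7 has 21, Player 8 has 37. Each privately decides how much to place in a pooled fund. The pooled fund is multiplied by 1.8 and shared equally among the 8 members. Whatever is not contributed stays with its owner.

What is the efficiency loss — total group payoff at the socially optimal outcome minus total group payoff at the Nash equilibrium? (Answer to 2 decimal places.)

The private return per contributed unit is 1.8/8 = 0.2250 < 1 for every player regardless of endowment, so the Nash equilibrium is zero contribution and the group total is Σ E_j = 35 + 22 + 44 + 13 + 53 + 44 + 21 + 37 = 269.
Each contributed unit returns 1.800 to the group, so the social optimum is full contribution by everyone: group total = 1.800 × 269 = 484.20.
Efficiency loss = (1.800 − 1) × 269 = 215.20.

215.20 dollars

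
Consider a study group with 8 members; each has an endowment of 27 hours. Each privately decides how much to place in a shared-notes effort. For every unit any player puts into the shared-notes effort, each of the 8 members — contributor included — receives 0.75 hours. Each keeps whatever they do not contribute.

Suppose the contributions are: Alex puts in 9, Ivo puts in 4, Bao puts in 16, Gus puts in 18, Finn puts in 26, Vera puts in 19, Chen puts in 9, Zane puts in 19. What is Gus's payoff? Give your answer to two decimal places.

99.00 hours

Total contributed: 9 + 4 + 16 + 18 + 26 + 19 + 9 + 19 = 120.
Each receives 0.75 × 120 = 90.00 from the shared-notes effort.
Gus keeps 27 − 18 = 9, so Gus's payoff is 9 + 90.00 = 99.00.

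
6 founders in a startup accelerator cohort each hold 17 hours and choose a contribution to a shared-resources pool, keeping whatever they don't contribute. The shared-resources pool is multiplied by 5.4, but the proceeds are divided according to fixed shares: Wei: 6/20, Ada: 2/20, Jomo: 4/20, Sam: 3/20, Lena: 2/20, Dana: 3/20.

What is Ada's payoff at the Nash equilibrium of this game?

A player with share s gets back 5.4·s per unit contributed, so full contribution is dominant for anyone with s > 1/5.4 = 0.1852 and zero contribution is dominant for anyone below.
Wei and Jomo are above the threshold, contributing 17 each; the remaining 4 contribute 0. Total contributed: 34.
Ada keeps 17 and receives 5.4 × 34 × 2/20 = 18.36 from the shared-resources pool, for a payoff of 35.36.

35.36 hours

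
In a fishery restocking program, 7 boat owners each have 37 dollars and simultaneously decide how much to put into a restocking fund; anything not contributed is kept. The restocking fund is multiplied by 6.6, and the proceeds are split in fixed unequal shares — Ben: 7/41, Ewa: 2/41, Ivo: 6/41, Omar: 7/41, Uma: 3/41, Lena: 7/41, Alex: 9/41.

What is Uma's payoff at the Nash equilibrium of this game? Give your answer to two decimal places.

108.47 dollars

Each unit j contributes comes back to j as 6.6 × (j's share), so j prefers to contribute only if that share exceeds 1/6.6 = 0.1515; otherwise keeping the unit dominates.
The shares above 0.1515 belong to Ben, Omar, Lena and Alex, contributing 37 each; the remaining 3 contribute 0. Total contributed: 148.
Uma keeps 37 and receives 6.6 × 148 × 3/41 = 71.47 from the restocking fund, for a payoff of 108.47.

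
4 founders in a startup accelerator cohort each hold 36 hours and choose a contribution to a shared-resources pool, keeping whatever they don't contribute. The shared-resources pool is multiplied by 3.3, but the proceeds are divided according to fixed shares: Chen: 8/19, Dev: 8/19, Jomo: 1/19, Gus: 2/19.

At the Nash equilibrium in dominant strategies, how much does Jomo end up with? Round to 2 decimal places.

Each unit j contributes comes back to j as 3.3 × (j's share), so j prefers to contribute only if that share exceeds 1/3.3 = 0.3030; otherwise keeping the unit dominates.
The shares above 0.3030 belong to Chen and Dev, contributing 36 each; the remaining 2 contribute 0. Total contributed: 72.
Jomo keeps 36 and receives 3.3 × 72 × 1/19 = 12.51 from the shared-resources pool, for a payoff of 48.51.

48.51 hours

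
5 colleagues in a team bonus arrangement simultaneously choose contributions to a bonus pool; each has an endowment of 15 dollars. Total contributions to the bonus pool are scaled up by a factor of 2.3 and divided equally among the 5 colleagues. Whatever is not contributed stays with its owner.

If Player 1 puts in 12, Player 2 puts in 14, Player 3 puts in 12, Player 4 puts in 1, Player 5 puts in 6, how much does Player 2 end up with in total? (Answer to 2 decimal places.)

21.70 dollars

Total contributed: 12 + 14 + 12 + 1 + 6 = 45.
Each receives 2.3 × 45 / 5 = 20.70 from the bonus pool.
Player 2 keeps 15 − 14 = 1, so Player 2's payoff is 1 + 20.70 = 21.70.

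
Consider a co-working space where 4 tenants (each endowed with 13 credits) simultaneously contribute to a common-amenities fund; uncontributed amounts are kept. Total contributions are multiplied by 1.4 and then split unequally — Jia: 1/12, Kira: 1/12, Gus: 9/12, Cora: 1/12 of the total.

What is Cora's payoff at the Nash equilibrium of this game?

For player j, contributing a unit is worthwhile iff 1.4 × (j's share) ≥ 1, i.e. iff j's share is at least 0.7143.
Gus alone (share 9/12) is above the threshold, contributing 13; the remaining 3 contribute 0. Total contributed: 13.
Cora keeps 13 and receives 1.4 × 13 × 1/12 = 1.52 from the common-amenities fund, for a payoff of 14.52.

14.52 credits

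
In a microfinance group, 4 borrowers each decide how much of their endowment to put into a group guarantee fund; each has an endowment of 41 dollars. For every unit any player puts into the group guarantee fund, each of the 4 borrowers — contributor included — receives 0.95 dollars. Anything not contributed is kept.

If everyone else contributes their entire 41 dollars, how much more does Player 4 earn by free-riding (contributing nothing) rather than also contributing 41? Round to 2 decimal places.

2.05 dollars

Switching from a contribution of 41 to 0 lets Player 4 keep an extra 41 dollars, but lowers the group guarantee fund by 41, which costs Player 4 their own share of that drop: 0.95 × 41 = 38.95.
Net gain = 41 − 38.95 = 2.05. The private return per contributed unit (0.95) is below 1, so free-riding is indeed the best response regardless of what the others do.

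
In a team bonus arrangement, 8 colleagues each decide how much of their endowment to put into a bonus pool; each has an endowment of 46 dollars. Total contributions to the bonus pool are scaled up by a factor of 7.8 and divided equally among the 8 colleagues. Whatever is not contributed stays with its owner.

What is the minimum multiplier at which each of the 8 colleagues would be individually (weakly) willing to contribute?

A contributed unit returns (multiplier)/8 to its contributor.
This reaches 1 exactly when the multiplier is 8.

8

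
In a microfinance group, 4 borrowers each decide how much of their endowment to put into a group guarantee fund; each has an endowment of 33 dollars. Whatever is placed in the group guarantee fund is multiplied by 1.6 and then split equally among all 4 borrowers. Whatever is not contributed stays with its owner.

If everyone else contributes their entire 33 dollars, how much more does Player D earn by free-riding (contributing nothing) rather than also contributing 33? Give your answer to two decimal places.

Switching from a contribution of 33 to 0 lets Player D keep an extra 33 dollars, but lowers the group guarantee fund by 33, which costs Player D their own share of that drop: 1.6/4 × 33 = 13.20.
Net gain = 33 − 13.20 = 19.80. The private return per contributed unit (0.4000) is below 1, so free-riding is indeed the best response regardless of what the others do.

19.80 dollars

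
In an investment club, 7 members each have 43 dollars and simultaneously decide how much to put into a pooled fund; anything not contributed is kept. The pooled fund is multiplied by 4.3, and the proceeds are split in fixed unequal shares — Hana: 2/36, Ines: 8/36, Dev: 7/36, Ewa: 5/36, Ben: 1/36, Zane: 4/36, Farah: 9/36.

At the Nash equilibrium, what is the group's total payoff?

442.90 dollars

Player j's private return per contributed unit is 4.3 × (j's share). Contributing is weakly dominant for j when that share is at least 1/4.3 = 0.2326, and contributing 0 is dominant otherwise.
Only Farah (9/36) clears that bar, contributing 43; the remaining 6 contribute 0. Total contributed: 43.
The pooled fund pays out 4.3 × 43 = 184.90 in total (split across the unequal shares, but the aggregate is all that matters for the group sum).
The 6 free-riders keep 43 each, adding 258. Group total = 258 + 184.90 = 442.90.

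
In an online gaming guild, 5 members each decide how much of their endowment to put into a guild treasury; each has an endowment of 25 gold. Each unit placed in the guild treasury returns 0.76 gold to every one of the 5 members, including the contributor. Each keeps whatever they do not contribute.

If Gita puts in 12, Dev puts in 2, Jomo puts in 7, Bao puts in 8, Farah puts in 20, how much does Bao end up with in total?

Total contributed: 12 + 2 + 7 + 8 + 20 = 49.
Each receives 0.76 × 49 = 37.24 from the guild treasury.
Bao keeps 25 − 8 = 17, so Bao's payoff is 17 + 37.24 = 54.24.

54.24 gold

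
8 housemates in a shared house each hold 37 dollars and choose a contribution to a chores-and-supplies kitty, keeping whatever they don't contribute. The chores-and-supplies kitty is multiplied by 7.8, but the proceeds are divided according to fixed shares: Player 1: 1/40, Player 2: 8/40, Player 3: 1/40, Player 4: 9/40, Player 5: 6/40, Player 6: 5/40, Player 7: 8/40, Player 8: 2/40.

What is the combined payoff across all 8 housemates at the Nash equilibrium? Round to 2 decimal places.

1302.40 dollars

For player j, contributing a unit is worthwhile iff 7.8 × (j's share) ≥ 1, i.e. iff j's share is at least 0.1282.
Player 2, Player 4, Player 5 and Player 7 clear that bar, contributing 37 each; the remaining 4 contribute 0. Total contributed: 148.
The chores-and-supplies kitty pays out 7.8 × 148 = 1154.40 in total (split across the unequal shares, but the aggregate is all that matters for the group sum).
The 4 free-riders keep 37 each, adding 148. Group total = 148 + 1154.40 = 1302.40.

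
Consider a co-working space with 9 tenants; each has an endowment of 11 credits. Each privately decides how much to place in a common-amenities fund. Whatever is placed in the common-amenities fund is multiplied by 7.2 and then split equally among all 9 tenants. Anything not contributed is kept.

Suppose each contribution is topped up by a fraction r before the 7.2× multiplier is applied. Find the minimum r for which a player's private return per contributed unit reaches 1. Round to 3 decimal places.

0.250

With matching at rate r, one contributed unit becomes (1 + r) in the common-amenities fund and returns 7.2 × (1 + r) / 9 to the contributor.
Setting this equal to 1: 1 + r = 9/7.2 = 1.2500.
So the minimum matching rate is r = 1.2500 − 1 = 0.250.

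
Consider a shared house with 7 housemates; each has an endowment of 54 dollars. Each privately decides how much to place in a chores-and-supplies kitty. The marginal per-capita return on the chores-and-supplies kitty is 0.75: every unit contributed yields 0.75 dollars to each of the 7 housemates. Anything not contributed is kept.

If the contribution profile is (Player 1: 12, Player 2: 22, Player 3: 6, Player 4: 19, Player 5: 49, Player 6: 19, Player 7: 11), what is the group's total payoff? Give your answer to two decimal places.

964.50 dollars

Total contributed: 12 + 22 + 6 + 19 + 49 + 19 + 11 = 138; total kept: 7 × 54 − 138 = 240.
The chores-and-supplies kitty pays out 0.75 × 7 × 138 = 724.50 in aggregate.
Group total = 240 + 724.50 = 964.50.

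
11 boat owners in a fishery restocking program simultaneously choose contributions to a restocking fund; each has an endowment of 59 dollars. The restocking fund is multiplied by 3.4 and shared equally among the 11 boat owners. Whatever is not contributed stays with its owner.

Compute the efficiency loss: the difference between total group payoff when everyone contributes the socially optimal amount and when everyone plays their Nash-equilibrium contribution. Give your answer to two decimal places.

1557.60 dollars

Each contributed unit returns 3.4/11 = 0.3091 to its contributor — below 1 — so contributing 0 is dominant for every player. At the Nash equilibrium everyone keeps their 59, and the group total is 11 × 59 = 649.
Each contributed unit returns 3.400 to the group as a whole (0.3091 to each of 11 players), which exceeds 1, so the social optimum is full contribution: group total = 3.400 × 649 = 2206.60.
Efficiency loss = 2206.60 − 649 = 1557.60.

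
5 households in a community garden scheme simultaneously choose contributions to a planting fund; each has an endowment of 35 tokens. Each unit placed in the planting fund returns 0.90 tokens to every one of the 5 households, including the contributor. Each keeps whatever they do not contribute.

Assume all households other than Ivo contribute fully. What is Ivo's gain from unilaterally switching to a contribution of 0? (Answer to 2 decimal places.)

Switching from a contribution of 35 to 0 lets Ivo keep an extra 35 tokens, but lowers the planting fund by 35, which costs Ivo their own share of that drop: 0.90 × 35 = 31.50.
Net gain = 35 − 31.50 = 3.50. The private return per contributed unit (0.90) is below 1, so free-riding is indeed the best response regardless of what the others do.

3.50 tokens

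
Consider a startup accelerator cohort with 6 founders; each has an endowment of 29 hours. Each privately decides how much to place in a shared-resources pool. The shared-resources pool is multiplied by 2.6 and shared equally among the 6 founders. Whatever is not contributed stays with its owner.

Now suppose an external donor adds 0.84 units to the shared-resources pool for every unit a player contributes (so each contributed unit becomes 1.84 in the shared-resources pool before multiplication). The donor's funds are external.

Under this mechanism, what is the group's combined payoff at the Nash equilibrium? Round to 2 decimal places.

Even with the mechanism, each unit contributed returns only 2.6 × 1.84 / 6 = 0.7973 per unit of net cost, so contributing nothing is still dominant.
Everyone keeps their endowment and the group total is 6 × 29 = 174.

174.00 hours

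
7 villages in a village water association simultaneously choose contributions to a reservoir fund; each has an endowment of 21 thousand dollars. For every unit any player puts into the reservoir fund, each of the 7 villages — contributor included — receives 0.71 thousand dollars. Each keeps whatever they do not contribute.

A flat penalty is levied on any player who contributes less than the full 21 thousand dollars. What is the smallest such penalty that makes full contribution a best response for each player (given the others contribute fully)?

Given the others contribute fully, the best deviation is to contribute 0 (any partial contribution still incurs the fine and gives up units whose private return 0.71 is below 1).
Deviating from 21 to 0 saves 21 thousand dollars but forfeits the deviator's share of the drop in the reservoir fund: 0.71 × 21 = 14.91.
So the deviation gain is 21 − 14.91 = 6.09, and the fine must be at least 6.09 thousand dollars to wipe it out.

6.09 thousand dollars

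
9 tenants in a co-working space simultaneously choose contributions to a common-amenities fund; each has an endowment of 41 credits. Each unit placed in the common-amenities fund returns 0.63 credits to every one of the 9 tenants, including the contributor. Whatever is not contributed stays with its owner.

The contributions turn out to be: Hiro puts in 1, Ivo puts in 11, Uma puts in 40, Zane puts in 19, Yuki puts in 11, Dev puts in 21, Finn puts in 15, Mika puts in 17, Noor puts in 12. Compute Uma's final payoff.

93.61 credits

Total contributed: 1 + 11 + 40 + 19 + 11 + 21 + 15 + 17 + 12 = 147.
Each receives 0.63 × 147 = 92.61 from the common-amenities fund.
Uma keeps 41 − 40 = 1, so Uma's payoff is 1 + 92.61 = 93.61.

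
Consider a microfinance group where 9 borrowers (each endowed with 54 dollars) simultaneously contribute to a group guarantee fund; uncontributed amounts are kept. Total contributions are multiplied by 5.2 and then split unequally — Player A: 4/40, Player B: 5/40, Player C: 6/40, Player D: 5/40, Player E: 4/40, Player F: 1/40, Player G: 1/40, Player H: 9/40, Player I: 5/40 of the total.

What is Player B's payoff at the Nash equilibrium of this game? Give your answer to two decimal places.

For player j, contributing a unit is worthwhile iff 5.2 × (j's share) ≥ 1, i.e. iff j's share is at least 0.1923.
Player H alone (share 9/40) is above the threshold, contributing 54; the remaining 8 contribute 0. Total contributed: 54.
Player B keeps 54 and receives 5.2 × 54 × 5/40 = 35.10 from the group guarantee fund, for a payoff of 89.10.

89.10 dollars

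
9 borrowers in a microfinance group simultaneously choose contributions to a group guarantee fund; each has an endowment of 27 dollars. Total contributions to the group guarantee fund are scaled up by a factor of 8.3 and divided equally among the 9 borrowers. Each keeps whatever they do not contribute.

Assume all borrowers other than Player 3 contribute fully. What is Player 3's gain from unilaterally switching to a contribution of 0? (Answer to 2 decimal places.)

2.10 dollars

Switching from a contribution of 27 to 0 lets Player 3 keep an extra 27 dollars, but lowers the group guarantee fund by 27, which costs Player 3 their own share of that drop: 8.3/9 × 27 = 24.90.
Net gain = 27 − 24.90 = 2.10. The private return per contributed unit (0.9222) is below 1, so free-riding is indeed the best response regardless of what the others do.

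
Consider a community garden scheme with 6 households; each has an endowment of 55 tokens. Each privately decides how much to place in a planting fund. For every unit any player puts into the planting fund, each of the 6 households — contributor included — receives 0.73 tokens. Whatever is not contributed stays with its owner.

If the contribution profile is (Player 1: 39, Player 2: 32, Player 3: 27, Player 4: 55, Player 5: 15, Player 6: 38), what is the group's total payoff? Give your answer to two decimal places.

1026.28 tokens

Total contributed: 39 + 32 + 27 + 55 + 15 + 38 = 206; total kept: 6 × 55 − 206 = 124.
The planting fund pays out 0.73 × 6 × 206 = 902.28 in aggregate.
Group total = 124 + 902.28 = 1026.28.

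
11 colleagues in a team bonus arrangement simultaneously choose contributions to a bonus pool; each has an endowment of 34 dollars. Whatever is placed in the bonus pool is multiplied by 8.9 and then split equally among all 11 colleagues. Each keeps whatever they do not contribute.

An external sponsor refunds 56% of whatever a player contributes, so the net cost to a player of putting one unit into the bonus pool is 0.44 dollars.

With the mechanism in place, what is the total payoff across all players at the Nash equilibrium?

3538.04 dollars

Under the mechanism each unit contributed yields (8.9/11) / 0.44 = 1.8388 back to its contributor per unit of net cost, which exceeds 1, making full contribution the dominant choice for everyone.
At the Nash equilibrium everyone contributes 34. Group total payoff = 11 × (34 × 0.56 + 8.9 × 34) = 3538.04.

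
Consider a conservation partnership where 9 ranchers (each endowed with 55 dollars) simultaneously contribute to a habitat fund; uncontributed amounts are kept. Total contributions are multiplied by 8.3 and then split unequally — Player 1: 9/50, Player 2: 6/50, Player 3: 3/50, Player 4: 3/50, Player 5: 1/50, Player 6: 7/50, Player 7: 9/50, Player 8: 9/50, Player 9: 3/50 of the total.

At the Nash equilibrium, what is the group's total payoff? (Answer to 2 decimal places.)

A player with share s gets back 8.3·s per unit contributed, so full contribution is dominant for anyone with s > 1/8.3 = 0.1205 and zero contribution is dominant for anyone below.
Player 1, Player 6, Player 7 and Player 8 clear that bar, contributing 55 each; the remaining 5 contribute 0. Total contributed: 220.
The habitat fund pays out 8.3 × 220 = 1826.00 in total (split across the unequal shares, but the aggregate is all that matters for the group sum).
The 5 free-riders keep 55 each, adding 275. Group total = 275 + 1826.00 = 2101.00.

2101.00 dollars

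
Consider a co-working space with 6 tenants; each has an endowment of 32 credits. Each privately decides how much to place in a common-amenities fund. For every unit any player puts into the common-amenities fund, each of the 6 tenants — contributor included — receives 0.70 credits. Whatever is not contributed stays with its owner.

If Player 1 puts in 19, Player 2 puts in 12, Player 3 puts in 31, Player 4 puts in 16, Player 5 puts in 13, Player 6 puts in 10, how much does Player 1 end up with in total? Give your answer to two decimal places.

83.70 credits

Total contributed: 19 + 12 + 31 + 16 + 13 + 10 = 101.
Each receives 0.70 × 101 = 70.70 from the common-amenities fund.
Player 1 keeps 32 − 19 = 13, so Player 1's payoff is 13 + 70.70 = 83.70.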